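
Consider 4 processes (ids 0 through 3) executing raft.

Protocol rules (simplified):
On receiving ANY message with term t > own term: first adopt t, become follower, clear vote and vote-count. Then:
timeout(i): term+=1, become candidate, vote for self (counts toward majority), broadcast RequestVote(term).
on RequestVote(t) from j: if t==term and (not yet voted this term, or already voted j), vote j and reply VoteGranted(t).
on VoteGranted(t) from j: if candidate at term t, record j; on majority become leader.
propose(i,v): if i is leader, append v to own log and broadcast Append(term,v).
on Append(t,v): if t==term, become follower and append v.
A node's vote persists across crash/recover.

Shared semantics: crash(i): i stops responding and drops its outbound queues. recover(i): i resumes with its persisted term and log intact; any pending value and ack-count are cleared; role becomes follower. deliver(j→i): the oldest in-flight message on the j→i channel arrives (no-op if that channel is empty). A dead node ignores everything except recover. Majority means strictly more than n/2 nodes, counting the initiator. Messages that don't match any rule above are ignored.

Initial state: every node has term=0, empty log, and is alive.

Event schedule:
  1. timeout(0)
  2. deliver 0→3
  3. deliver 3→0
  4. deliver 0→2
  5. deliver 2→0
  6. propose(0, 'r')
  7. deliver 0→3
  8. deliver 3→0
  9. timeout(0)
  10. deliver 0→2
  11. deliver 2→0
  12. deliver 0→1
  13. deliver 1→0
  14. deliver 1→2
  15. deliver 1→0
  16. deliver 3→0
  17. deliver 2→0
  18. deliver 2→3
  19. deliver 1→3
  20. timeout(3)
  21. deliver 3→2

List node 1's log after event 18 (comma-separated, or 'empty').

step 1 timeout(0): 0={cand,t=1,log=-}
step 2 deliver 0→3: 3={foll,t=1,log=-}
step 3 deliver 3→0: —
step 4 deliver 0→2: 2={foll,t=1,log=-}
step 5 deliver 2→0: 0={lead,t=1,log=-}
step 6 propose(0,'r'): 0={lead,t=1,log=r}
step 7 deliver 0→3: 3={foll,t=1,log=r}
step 8 deliver 3→0: —
step 9 timeout(0): 0={cand,t=2,log=r}
step 10 deliver 0→2: 2={foll,t=1,log=r}
step 11 deliver 2→0: —
step 12 deliver 0→1: 1={foll,t=1,log=-}
step 13 deliver 1→0: —
step 14 deliver 1→2: —
step 15 deliver 1→0: —
step 16 deliver 3→0: —
step 17 deliver 2→0: —
step 18 deliver 2→3: —

empty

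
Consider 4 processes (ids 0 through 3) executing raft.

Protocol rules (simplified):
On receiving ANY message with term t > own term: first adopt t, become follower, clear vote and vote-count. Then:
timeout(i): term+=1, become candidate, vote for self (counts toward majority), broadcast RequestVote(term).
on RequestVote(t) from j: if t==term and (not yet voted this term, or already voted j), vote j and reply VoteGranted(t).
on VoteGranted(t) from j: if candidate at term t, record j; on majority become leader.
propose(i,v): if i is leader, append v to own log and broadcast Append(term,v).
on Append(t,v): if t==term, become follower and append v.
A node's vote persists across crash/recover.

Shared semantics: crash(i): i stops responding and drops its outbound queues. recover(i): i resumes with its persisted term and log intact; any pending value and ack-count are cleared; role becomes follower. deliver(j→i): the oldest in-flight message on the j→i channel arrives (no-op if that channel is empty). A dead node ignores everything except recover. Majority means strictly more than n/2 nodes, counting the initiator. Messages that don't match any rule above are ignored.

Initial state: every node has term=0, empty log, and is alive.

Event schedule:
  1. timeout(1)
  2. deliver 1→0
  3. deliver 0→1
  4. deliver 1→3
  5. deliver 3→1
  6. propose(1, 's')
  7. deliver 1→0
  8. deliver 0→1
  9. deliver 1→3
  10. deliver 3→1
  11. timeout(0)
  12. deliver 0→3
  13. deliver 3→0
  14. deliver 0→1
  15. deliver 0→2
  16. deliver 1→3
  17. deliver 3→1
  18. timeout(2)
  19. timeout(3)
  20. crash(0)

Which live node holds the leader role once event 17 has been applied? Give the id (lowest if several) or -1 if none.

after 1 — timeout(1): n1:cand/t1/[-]
after 2 — deliver 1→0: n0:foll/t1/[-]
after 3 — deliver 0→1: ·
after 4 — deliver 1→3: n3:foll/t1/[-]
after 5 — deliver 3→1: n1:lead/t1/[-]
after 6 — propose(1,'s'): n1:lead/t1/[s]
after 7 — deliver 1→0: n0:foll/t1/[s]
after 8 — deliver 0→1: ·
after 9 — deliver 1→3: n3:foll/t1/[s]
after 10 — deliver 3→1: ·
after 11 — timeout(0): n0:cand/t2/[s]
after 12 — deliver 0→3: n3:foll/t2/[s]
after 13 — deliver 3→0: ·
after 14 — deliver 0→1: n1:foll/t2/[s]
after 15 — deliver 0→2: n2:foll/t2/[-]
after 16 — deliver 1→3: ·
after 17 — deliver 3→1: ·

-1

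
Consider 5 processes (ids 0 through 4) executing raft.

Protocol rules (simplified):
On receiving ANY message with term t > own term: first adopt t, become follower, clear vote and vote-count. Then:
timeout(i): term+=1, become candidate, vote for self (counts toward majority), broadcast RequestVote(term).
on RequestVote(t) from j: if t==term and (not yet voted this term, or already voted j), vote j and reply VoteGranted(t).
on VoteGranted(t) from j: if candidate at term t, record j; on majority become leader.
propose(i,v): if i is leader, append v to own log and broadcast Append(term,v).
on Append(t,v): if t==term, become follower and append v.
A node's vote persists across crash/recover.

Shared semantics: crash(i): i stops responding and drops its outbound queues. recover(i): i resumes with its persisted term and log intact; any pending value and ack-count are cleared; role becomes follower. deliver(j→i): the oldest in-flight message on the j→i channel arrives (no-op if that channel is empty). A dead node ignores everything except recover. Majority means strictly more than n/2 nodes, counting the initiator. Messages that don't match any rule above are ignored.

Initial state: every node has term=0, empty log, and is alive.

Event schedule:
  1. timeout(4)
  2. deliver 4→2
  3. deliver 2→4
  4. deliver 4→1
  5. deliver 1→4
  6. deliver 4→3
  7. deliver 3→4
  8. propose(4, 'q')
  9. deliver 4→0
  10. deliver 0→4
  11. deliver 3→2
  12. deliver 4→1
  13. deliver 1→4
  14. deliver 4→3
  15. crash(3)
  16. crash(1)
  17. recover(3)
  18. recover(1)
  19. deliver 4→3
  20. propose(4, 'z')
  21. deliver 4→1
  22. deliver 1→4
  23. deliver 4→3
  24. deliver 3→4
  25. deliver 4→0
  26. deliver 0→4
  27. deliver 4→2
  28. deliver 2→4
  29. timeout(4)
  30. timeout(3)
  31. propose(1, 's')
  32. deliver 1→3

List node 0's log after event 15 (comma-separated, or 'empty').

1. timeout(4):  <4:cand t1 ->
2. deliver 4→2:  <2:foll t1 ->
3. deliver 2→4:  nop
4. deliver 4→1:  <1:foll t1 ->
5. deliver 1→4:  <4:lead t1 ->
6. deliver 4→3:  <3:foll t1 ->
7. deliver 3→4:  nop
8. propose(4,'q'):  <4:lead t1 q>
9. deliver 4→0:  <0:foll t1 ->
10. deliver 0→4:  nop
11. deliver 3→2:  nop
12. deliver 4→1:  <1:foll t1 q>
13. deliver 1→4:  nop
14. deliver 4→3:  <3:foll t1 q>
15. crash(3):  <3:✗foll t1 q>

empty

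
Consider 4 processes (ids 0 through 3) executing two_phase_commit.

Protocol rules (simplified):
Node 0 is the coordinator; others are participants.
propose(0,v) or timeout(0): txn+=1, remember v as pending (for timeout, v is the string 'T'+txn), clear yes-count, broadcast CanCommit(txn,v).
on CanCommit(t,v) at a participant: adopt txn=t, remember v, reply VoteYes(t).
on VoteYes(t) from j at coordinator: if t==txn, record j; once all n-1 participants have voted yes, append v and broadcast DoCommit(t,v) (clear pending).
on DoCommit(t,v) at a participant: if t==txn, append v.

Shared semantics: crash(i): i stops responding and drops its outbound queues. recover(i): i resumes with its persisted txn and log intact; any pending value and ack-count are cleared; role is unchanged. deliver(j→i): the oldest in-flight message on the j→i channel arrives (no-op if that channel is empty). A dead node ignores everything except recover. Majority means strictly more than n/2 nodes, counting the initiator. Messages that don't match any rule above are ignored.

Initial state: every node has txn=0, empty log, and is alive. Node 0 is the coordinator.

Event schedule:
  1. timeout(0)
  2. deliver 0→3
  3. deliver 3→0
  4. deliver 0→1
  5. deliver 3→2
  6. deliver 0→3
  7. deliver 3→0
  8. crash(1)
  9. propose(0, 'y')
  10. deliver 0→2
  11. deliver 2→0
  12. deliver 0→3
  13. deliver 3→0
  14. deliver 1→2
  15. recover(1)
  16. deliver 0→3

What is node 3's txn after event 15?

e1 timeout(0): 0[coor,t=1,-]
e2 deliver 0→3: 3[part,t=1,-]
e3 deliver 3→0: ·
e4 deliver 0→1: 1[part,t=1,-]
e5 deliver 3→2: ·
e6 deliver 0→3: ·
e7 deliver 3→0: ·
e8 crash(1): 1[✗part,t=1,-]
e9 propose(0,'y'): 0[coor,t=2,-]
e10 deliver 0→2: 2[part,t=1,-]
e11 deliver 2→0: ·
e12 deliver 0→3: 3[part,t=2,-]
e13 deliver 3→0: ·
e14 deliver 1→2: ·
e15 recover(1): 1[part,t=1,-]

2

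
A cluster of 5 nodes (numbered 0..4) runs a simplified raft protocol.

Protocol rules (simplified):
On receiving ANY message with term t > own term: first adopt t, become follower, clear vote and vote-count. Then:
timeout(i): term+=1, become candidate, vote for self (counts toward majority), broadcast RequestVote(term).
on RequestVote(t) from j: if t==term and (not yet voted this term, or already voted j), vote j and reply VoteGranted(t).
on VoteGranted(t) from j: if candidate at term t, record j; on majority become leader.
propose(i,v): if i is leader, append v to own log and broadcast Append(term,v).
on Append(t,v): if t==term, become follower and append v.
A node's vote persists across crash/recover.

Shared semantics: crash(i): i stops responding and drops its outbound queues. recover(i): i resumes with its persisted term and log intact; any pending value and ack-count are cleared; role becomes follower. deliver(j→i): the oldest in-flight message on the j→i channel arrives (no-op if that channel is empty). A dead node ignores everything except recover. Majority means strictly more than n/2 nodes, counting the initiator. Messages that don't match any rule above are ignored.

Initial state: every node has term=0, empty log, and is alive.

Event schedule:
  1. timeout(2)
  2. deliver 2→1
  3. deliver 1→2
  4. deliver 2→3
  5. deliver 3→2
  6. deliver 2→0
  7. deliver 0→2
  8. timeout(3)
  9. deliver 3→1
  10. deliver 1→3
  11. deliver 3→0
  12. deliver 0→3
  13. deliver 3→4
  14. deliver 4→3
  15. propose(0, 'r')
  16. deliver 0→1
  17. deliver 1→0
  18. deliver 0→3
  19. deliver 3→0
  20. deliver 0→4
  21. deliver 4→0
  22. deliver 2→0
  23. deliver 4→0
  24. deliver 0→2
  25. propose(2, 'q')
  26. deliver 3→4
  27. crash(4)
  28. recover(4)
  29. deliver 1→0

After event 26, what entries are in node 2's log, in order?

[1] timeout(2) → N2(cand t1 [-])
[2] deliver 2→1 → N1(foll t1 [-])
[3] deliver 1→2 → ∅
[4] deliver 2→3 → N3(foll t1 [-])
[5] deliver 3→2 → N2(lead t1 [-])
[6] deliver 2→0 → N0(foll t1 [-])
[7] deliver 0→2 → ∅
[8] timeout(3) → N3(cand t2 [-])
[9] deliver 3→1 → N1(foll t2 [-])
[10] deliver 1→3 → ∅
[11] deliver 3→0 → N0(foll t2 [-])
[12] deliver 0→3 → N3(lead t2 [-])
[13] deliver 3→4 → N4(foll t2 [-])
[14] deliver 4→3 → ∅
[15] propose(0,'r') → ∅
[16] deliver 0→1 → ∅
[17] deliver 1→0 → ∅
[18] deliver 0→3 → ∅
[19] deliver 3→0 → ∅
[20] deliver 0→4 → ∅
[21] deliver 4→0 → ∅
[22] deliver 2→0 → ∅
[23] deliver 4→0 → ∅
[24] deliver 0→2 → ∅
[25] propose(2,'q') → N2(lead t1 [q])
[26] deliver 3→4 → ∅

q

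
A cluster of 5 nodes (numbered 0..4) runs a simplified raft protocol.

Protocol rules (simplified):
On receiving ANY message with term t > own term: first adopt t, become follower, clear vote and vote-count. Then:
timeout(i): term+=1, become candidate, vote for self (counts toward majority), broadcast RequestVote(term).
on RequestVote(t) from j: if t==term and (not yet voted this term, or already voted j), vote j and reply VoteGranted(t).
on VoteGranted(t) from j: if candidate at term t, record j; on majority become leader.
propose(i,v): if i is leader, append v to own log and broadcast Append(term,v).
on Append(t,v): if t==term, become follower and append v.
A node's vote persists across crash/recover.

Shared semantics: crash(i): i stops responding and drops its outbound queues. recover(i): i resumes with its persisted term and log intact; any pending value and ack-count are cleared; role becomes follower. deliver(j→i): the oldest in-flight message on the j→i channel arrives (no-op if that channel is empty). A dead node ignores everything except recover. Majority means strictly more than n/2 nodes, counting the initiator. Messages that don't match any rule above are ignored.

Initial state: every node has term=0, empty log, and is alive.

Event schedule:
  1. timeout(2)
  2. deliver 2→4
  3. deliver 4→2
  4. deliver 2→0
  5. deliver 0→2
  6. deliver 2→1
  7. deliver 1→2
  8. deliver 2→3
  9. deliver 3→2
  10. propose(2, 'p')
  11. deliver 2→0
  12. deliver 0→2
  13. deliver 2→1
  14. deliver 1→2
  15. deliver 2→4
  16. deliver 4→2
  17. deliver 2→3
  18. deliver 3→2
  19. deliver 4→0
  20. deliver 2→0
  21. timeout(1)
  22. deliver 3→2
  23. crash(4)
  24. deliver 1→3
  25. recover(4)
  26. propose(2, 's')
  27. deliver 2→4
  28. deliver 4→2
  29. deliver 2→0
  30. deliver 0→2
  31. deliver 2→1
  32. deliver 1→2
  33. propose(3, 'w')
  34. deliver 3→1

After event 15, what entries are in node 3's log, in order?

after 1 — timeout(2): n2:cand/t1/[-]
after 2 — deliver 2→4: n4:foll/t1/[-]
after 3 — deliver 4→2: ·
after 4 — deliver 2→0: n0:foll/t1/[-]
after 5 — deliver 0→2: n2:lead/t1/[-]
after 6 — deliver 2→1: n1:foll/t1/[-]
after 7 — deliver 1→2: ·
after 8 — deliver 2→3: n3:foll/t1/[-]
after 9 — deliver 3→2: ·
after 10 — propose(2,'p'): n2:lead/t1/[p]
after 11 — deliver 2→0: n0:foll/t1/[p]
after 12 — deliver 0→2: ·
after 13 — deliver 2→1: n1:foll/t1/[p]
after 14 — deliver 1→2: ·
after 15 — deliver 2→4: n4:foll/t1/[p]

empty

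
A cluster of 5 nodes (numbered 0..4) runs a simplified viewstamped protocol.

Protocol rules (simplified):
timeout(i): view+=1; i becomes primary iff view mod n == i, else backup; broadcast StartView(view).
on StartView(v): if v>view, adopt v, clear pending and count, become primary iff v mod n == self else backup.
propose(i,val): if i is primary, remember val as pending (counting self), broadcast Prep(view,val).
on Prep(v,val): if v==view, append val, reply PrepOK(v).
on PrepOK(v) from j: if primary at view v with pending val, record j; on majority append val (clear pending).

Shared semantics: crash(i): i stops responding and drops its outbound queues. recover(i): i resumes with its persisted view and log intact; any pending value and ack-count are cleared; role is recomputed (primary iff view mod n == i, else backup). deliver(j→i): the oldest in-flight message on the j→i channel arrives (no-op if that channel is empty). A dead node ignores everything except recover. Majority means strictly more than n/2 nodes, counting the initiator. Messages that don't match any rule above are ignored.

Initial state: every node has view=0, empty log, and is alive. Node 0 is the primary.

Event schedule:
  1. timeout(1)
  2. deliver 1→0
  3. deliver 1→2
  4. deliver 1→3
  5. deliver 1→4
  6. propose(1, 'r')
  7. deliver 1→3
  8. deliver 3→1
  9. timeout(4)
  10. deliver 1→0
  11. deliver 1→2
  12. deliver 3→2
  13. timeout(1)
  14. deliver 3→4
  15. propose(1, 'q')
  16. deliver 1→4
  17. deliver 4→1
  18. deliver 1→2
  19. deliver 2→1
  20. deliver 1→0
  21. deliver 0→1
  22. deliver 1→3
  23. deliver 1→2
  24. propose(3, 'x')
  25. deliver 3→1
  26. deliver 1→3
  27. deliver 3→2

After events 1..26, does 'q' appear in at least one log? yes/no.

no

[1] timeout(1) → N1(prim v1 [-])
[2] deliver 1→0 → N0(back v1 [-])
[3] deliver 1→2 → N2(back v1 [-])
[4] deliver 1→3 → N3(back v1 [-])
[5] deliver 1→4 → N4(back v1 [-])
[6] propose(1,'r') → ∅
[7] deliver 1→3 → N3(back v1 [r])
[8] deliver 3→1 → ∅
[9] timeout(4) → N4(back v2 [-])
[10] deliver 1→0 → N0(back v1 [r])
[11] deliver 1→2 → N2(back v1 [r])
[12] deliver 3→2 → ∅
[13] timeout(1) → N1(back v2 [-])
[14] deliver 3→4 → ∅
[15] propose(1,'q') → ∅
[16] deliver 1→4 → ∅
[17] deliver 4→1 → ∅
[18] deliver 1→2 → N2(prim v2 [r])
[19] deliver 2→1 → ∅
[20] deliver 1→0 → N0(back v2 [r])
[21] deliver 0→1 → ∅
[22] deliver 1→3 → N3(back v2 [r])
[23] deliver 1→2 → ∅
[24] propose(3,'x') → ∅
[25] deliver 3→1 → ∅
[26] deliver 1→3 → ∅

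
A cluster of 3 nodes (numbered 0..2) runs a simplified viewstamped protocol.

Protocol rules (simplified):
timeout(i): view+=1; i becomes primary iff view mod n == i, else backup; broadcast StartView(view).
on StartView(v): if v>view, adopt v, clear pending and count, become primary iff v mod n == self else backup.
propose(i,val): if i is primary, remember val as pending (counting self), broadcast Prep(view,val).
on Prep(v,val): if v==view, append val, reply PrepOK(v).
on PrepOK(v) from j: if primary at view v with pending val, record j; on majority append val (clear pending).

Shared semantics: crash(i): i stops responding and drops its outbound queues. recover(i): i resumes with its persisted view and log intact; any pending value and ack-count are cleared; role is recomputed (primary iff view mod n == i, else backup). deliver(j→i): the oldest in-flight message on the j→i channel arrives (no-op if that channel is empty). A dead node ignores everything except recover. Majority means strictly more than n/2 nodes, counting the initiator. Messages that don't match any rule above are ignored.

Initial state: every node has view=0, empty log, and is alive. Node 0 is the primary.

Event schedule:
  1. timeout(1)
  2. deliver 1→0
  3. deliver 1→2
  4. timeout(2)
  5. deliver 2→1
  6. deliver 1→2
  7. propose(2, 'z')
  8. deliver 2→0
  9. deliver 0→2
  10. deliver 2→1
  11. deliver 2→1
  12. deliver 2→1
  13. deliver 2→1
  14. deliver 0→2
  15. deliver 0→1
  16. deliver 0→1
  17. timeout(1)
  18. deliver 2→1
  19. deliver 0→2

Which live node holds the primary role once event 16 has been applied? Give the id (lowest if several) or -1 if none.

after 1 — timeout(1): n1:prim/v1/[-]
after 2 — deliver 1→0: n0:back/v1/[-]
after 3 — deliver 1→2: n2:back/v1/[-]
after 4 — timeout(2): n2:prim/v2/[-]
after 5 — deliver 2→1: n1:back/v2/[-]
after 6 — deliver 1→2: ·
after 7 — propose(2,'z'): ·
after 8 — deliver 2→0: n0:back/v2/[-]
after 9 — deliver 0→2: ·
after 10 — deliver 2→1: n1:back/v2/[z]
after 11 — deliver 2→1: ·
after 12 — deliver 2→1: ·
after 13 — deliver 2→1: ·
after 14 — deliver 0→2: ·
after 15 — deliver 0→1: ·
after 16 — deliver 0→1: ·

2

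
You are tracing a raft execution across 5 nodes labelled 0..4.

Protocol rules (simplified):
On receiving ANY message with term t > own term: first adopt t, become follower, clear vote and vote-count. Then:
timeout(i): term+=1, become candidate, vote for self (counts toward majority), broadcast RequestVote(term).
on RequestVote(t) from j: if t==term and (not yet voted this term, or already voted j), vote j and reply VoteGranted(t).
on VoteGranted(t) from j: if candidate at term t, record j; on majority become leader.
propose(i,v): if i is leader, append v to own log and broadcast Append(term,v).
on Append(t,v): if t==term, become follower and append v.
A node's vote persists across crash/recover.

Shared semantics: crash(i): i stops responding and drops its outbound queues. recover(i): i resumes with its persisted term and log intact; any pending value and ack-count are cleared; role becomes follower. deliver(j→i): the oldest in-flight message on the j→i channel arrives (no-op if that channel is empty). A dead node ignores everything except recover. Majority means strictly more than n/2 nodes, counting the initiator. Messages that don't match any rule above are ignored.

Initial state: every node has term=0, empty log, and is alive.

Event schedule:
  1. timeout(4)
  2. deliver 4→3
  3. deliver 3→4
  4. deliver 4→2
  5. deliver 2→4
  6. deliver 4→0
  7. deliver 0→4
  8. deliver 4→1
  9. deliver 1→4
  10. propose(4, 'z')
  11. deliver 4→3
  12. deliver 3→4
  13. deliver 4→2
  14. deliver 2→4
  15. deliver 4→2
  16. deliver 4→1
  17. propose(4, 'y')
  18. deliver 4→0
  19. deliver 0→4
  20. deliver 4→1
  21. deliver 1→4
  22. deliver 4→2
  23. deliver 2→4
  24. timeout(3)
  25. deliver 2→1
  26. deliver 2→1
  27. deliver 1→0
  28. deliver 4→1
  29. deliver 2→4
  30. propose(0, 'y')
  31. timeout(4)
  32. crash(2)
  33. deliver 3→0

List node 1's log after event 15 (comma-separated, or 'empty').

step 1 timeout(4): 4={cand,t=1,log=-}
step 2 deliver 4→3: 3={foll,t=1,log=-}
step 3 deliver 3→4: —
step 4 deliver 4→2: 2={foll,t=1,log=-}
step 5 deliver 2→4: 4={lead,t=1,log=-}
step 6 deliver 4→0: 0={foll,t=1,log=-}
step 7 deliver 0→4: —
step 8 deliver 4→1: 1={foll,t=1,log=-}
step 9 deliver 1→4: —
step 10 propose(4,'z'): 4={lead,t=1,log=z}
step 11 deliver 4→3: 3={foll,t=1,log=z}
step 12 deliver 3→4: —
step 13 deliver 4→2: 2={foll,t=1,log=z}
step 14 deliver 2→4: —
step 15 deliver 4→2: —

empty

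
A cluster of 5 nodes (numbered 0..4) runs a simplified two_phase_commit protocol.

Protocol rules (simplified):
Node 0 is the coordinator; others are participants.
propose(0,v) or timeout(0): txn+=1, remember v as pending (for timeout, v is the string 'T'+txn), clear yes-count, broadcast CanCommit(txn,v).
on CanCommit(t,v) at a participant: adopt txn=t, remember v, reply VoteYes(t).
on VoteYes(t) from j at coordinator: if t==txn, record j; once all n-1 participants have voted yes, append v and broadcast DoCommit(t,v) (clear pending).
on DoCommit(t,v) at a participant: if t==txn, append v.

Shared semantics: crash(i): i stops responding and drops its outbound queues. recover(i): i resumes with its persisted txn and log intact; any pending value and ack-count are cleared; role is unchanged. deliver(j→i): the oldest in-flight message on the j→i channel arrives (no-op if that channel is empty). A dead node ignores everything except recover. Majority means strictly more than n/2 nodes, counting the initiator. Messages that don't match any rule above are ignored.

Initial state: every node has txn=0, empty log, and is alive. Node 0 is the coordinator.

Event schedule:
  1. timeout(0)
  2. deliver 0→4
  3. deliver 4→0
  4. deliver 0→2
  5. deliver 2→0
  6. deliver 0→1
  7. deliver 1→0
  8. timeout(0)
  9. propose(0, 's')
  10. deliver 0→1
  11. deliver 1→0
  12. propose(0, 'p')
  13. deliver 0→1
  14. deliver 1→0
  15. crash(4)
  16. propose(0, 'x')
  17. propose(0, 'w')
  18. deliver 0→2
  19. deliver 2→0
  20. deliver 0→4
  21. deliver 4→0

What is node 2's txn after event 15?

1

step 1 timeout(0): 0={coor,t=1,log=-}
step 2 deliver 0→4: 4={part,t=1,log=-}
step 3 deliver 4→0: —
step 4 deliver 0→2: 2={part,t=1,log=-}
step 5 deliver 2→0: —
step 6 deliver 0→1: 1={part,t=1,log=-}
step 7 deliver 1→0: —
step 8 timeout(0): 0={coor,t=2,log=-}
step 9 propose(0,'s'): 0={coor,t=3,log=-}
step 10 deliver 0→1: 1={part,t=2,log=-}
step 11 deliver 1→0: —
step 12 propose(0,'p'): 0={coor,t=4,log=-}
step 13 deliver 0→1: 1={part,t=3,log=-}
step 14 deliver 1→0: —
step 15 crash(4): 4={✗part,t=1,log=-}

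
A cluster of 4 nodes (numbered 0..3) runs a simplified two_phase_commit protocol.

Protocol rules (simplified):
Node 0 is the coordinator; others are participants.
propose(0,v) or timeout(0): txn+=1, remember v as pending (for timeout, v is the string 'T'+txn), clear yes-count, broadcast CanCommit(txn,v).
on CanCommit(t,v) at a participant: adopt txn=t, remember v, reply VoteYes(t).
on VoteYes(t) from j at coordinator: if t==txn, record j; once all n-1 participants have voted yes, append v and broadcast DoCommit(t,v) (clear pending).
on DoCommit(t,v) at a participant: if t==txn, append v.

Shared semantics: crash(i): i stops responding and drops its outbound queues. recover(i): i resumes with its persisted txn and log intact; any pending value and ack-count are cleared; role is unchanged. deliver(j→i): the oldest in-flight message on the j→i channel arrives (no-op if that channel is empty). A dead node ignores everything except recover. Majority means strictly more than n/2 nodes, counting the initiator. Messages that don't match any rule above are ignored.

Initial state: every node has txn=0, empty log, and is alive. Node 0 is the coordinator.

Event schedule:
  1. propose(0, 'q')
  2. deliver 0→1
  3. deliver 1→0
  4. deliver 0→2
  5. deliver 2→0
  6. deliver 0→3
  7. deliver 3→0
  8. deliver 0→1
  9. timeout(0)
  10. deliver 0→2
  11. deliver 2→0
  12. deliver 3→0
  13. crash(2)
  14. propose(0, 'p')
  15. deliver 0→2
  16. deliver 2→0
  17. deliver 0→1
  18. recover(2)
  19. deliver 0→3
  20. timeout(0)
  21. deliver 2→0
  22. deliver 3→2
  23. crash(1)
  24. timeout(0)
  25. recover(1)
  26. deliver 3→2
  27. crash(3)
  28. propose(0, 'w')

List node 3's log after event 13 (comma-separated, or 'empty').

[1] propose(0,'q') → N0(coor t1 [-])
[2] deliver 0→1 → N1(part t1 [-])
[3] deliver 1→0 → ∅
[4] deliver 0→2 → N2(part t1 [-])
[5] deliver 2→0 → ∅
[6] deliver 0→3 → N3(part t1 [-])
[7] deliver 3→0 → N0(coor t1 [q])
[8] deliver 0→1 → N1(part t1 [q])
[9] timeout(0) → N0(coor t2 [q])
[10] deliver 0→2 → N2(part t1 [q])
[11] deliver 2→0 → ∅
[12] deliver 3→0 → ∅
[13] crash(2) → N2(✗part t1 [q])

empty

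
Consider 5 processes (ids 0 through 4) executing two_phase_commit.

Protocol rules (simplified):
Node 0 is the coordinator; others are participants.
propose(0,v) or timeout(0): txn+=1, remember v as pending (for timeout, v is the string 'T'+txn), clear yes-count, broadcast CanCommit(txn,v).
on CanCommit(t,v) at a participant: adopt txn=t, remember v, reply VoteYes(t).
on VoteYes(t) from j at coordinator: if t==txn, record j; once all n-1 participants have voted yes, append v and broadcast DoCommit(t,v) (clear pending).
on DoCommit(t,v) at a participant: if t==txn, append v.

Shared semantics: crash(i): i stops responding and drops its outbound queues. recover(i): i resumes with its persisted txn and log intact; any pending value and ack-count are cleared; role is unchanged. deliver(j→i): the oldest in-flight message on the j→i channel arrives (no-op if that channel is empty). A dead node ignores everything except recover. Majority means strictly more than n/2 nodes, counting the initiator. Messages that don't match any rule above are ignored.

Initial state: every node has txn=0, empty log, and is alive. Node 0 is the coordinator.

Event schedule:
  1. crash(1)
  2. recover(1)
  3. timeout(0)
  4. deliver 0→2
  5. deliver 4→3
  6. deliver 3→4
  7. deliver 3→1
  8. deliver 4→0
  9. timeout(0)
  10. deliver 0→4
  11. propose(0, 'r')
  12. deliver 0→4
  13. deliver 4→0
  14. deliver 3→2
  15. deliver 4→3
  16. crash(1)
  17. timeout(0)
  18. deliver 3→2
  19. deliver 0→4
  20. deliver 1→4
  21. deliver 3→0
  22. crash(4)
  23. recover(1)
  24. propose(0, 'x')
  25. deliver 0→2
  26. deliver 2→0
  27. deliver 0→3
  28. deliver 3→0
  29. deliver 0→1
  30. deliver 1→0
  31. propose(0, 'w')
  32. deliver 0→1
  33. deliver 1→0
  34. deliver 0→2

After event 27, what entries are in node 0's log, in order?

empty

e1 crash(1): 1[✗part,t=0,-]
e2 recover(1): 1[part,t=0,-]
e3 timeout(0): 0[coor,t=1,-]
e4 deliver 0→2: 2[part,t=1,-]
e5 deliver 4→3: ·
e6 deliver 3→4: ·
e7 deliver 3→1: ·
e8 deliver 4→0: ·
e9 timeout(0): 0[coor,t=2,-]
e10 deliver 0→4: 4[part,t=1,-]
e11 propose(0,'r'): 0[coor,t=3,-]
e12 deliver 0→4: 4[part,t=2,-]
e13 deliver 4→0: ·
e14 deliver 3→2: ·
e15 deliver 4→3: ·
e16 crash(1): 1[✗part,t=0,-]
e17 timeout(0): 0[coor,t=4,-]
e18 deliver 3→2: ·
e19 deliver 0→4: 4[part,t=3,-]
e20 deliver 1→4: ·
e21 deliver 3→0: ·
e22 crash(4): 4[✗part,t=3,-]
e23 recover(1): 1[part,t=0,-]
e24 propose(0,'x'): 0[coor,t=5,-]
e25 deliver 0→2: 2[part,t=2,-]
e26 deliver 2→0: ·
e27 deliver 0→3: 3[part,t=1,-]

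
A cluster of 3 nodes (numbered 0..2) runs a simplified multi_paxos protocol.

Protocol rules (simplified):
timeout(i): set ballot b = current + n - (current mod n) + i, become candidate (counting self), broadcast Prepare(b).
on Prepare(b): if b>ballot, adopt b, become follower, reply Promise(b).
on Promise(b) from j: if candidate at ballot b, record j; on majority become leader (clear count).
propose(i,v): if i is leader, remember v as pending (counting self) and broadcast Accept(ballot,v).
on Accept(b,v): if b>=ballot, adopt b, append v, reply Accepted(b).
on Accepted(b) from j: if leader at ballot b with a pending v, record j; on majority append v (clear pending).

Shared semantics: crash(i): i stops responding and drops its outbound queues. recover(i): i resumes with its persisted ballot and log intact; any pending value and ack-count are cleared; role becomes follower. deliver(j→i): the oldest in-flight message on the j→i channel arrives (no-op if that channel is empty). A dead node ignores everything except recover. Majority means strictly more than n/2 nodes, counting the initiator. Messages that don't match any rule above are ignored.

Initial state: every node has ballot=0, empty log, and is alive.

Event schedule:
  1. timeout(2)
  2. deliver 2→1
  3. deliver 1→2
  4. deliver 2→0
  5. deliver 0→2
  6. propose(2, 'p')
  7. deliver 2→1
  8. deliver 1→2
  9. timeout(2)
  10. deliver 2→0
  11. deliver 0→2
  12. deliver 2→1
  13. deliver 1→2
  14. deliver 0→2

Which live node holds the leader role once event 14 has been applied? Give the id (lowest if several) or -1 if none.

e1 timeout(2): 2[cand,b=5,-]
e2 deliver 2→1: 1[foll,b=5,-]
e3 deliver 1→2: 2[lead,b=5,-]
e4 deliver 2→0: 0[foll,b=5,-]
e5 deliver 0→2: ·
e6 propose(2,'p'): ·
e7 deliver 2→1: 1[foll,b=5,p]
e8 deliver 1→2: 2[lead,b=5,p]
e9 timeout(2): 2[cand,b=8,p]
e10 deliver 2→0: 0[foll,b=5,p]
e11 deliver 0→2: ·
e12 deliver 2→1: 1[foll,b=8,p]
e13 deliver 1→2: 2[lead,b=8,p]
e14 deliver 0→2: ·

2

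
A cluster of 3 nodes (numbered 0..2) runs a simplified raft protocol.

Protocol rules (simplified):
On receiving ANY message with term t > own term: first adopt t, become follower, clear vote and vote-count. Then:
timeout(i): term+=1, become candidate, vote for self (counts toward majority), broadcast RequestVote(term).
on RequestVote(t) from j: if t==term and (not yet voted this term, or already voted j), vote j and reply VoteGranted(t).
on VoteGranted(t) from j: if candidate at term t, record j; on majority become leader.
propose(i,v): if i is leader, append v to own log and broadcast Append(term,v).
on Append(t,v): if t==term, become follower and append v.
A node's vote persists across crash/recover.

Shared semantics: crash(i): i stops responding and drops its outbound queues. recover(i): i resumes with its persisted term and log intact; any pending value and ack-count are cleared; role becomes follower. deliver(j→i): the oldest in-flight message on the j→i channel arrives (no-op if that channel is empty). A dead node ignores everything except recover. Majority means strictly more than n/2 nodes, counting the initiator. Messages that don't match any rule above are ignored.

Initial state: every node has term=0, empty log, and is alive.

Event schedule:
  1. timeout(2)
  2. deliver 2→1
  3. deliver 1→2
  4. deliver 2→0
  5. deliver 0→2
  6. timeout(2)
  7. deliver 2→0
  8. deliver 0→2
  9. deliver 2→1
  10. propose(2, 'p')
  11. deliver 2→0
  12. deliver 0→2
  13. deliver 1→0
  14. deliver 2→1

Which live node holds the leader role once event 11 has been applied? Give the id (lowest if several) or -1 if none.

2

after 1 — timeout(2): n2:cand/t1/[-]
after 2 — deliver 2→1: n1:foll/t1/[-]
after 3 — deliver 1→2: n2:lead/t1/[-]
after 4 — deliver 2→0: n0:foll/t1/[-]
after 5 — deliver 0→2: ·
after 6 — timeout(2): n2:cand/t2/[-]
after 7 — deliver 2→0: n0:foll/t2/[-]
after 8 — deliver 0→2: n2:lead/t2/[-]
after 9 — deliver 2→1: n1:foll/t2/[-]
after 10 — propose(2,'p'): n2:lead/t2/[p]
after 11 — deliver 2→0: n0:foll/t2/[p]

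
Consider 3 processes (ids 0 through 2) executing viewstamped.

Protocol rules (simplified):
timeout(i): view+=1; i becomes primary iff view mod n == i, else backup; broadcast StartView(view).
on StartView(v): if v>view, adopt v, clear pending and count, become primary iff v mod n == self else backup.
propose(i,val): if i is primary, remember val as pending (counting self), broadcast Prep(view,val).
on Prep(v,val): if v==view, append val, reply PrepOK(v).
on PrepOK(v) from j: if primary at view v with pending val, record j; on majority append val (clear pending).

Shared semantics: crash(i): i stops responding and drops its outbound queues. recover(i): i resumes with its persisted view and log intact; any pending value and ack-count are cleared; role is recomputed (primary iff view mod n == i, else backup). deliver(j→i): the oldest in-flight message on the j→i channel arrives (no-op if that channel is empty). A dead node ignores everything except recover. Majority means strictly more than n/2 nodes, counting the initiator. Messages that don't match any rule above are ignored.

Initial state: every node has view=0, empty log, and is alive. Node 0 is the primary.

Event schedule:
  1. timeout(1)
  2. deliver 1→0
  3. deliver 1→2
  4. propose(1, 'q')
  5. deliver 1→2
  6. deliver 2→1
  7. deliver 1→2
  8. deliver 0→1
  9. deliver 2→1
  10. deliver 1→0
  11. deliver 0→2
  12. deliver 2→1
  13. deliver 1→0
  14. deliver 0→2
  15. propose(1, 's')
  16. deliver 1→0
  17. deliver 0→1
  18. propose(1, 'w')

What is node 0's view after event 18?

after 1 — timeout(1): n1:prim/v1/[-]
after 2 — deliver 1→0: n0:back/v1/[-]
after 3 — deliver 1→2: n2:back/v1/[-]
after 4 — propose(1,'q'): ·
after 5 — deliver 1→2: n2:back/v1/[q]
after 6 — deliver 2→1: n1:prim/v1/[q]
after 7 — deliver 1→2: ·
after 8 — deliver 0→1: ·
after 9 — deliver 2→1: ·
after 10 — deliver 1→0: n0:back/v1/[q]
after 11 — deliver 0→2: ·
after 12 — deliver 2→1: ·
after 13 — deliver 1→0: ·
after 14 — deliver 0→2: ·
after 15 — propose(1,'s'): ·
after 16 — deliver 1→0: n0:back/v1/[q,s]
after 17 — deliver 0→1: n1:prim/v1/[q,s]
after 18 — propose(1,'w'): ·

1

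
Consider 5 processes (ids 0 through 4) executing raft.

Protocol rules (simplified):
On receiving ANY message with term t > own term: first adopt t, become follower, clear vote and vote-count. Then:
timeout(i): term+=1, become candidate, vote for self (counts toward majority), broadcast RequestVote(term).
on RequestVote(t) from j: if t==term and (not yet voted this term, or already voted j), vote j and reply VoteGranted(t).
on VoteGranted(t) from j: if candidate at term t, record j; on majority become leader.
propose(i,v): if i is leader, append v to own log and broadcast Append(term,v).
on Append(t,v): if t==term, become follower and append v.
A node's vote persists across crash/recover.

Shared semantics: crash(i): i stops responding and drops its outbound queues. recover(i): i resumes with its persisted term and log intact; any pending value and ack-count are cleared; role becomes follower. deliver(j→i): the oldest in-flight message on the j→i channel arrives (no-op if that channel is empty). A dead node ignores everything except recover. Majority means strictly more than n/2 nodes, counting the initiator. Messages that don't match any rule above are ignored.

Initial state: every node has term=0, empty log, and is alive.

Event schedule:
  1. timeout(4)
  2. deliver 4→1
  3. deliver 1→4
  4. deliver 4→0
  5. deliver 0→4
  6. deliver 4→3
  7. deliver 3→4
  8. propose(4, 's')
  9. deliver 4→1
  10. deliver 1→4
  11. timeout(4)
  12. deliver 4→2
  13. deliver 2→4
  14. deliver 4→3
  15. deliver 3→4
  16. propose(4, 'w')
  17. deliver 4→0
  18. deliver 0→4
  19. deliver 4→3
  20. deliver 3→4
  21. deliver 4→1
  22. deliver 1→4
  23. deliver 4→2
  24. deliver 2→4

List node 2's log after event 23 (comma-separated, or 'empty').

step 1 timeout(4): 4={cand,t=1,log=-}
step 2 deliver 4→1: 1={foll,t=1,log=-}
step 3 deliver 1→4: —
step 4 deliver 4→0: 0={foll,t=1,log=-}
step 5 deliver 0→4: 4={lead,t=1,log=-}
step 6 deliver 4→3: 3={foll,t=1,log=-}
step 7 deliver 3→4: —
step 8 propose(4,'s'): 4={lead,t=1,log=s}
step 9 deliver 4→1: 1={foll,t=1,log=s}
step 10 deliver 1→4: —
step 11 timeout(4): 4={cand,t=2,log=s}
step 12 deliver 4→2: 2={foll,t=1,log=-}
step 13 deliver 2→4: —
step 14 deliver 4→3: 3={foll,t=1,log=s}
step 15 deliver 3→4: —
step 16 propose(4,'w'): —
step 17 deliver 4→0: 0={foll,t=1,log=s}
step 18 deliver 0→4: —
step 19 deliver 4→3: 3={foll,t=2,log=s}
step 20 deliver 3→4: —
step 21 deliver 4→1: 1={foll,t=2,log=s}
step 22 deliver 1→4: 4={lead,t=2,log=s}
step 23 deliver 4→2: 2={foll,t=1,log=s}

s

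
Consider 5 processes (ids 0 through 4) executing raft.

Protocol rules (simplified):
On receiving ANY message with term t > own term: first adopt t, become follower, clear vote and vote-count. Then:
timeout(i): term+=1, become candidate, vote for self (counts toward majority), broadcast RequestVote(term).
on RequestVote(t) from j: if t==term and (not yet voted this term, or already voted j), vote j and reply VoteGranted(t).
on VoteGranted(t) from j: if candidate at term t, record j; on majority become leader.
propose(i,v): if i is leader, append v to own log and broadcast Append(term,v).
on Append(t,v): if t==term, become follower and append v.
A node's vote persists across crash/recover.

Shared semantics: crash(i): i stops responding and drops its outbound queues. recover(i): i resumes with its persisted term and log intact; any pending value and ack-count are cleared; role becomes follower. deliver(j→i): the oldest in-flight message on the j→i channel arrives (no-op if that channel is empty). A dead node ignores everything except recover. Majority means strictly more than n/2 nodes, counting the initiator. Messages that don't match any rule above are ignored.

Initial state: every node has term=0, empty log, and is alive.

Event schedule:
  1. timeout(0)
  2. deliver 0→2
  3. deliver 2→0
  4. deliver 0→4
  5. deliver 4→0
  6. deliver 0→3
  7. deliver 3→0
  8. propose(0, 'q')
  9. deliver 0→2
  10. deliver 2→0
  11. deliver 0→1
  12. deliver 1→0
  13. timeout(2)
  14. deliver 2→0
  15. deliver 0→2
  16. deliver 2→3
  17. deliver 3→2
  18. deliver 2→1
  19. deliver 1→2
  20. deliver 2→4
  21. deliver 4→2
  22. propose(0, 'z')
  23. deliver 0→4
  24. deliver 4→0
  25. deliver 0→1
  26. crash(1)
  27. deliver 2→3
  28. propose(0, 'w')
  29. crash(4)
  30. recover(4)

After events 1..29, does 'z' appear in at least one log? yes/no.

e1 timeout(0): 0[cand,t=1,-]
e2 deliver 0→2: 2[foll,t=1,-]
e3 deliver 2→0: ·
e4 deliver 0→4: 4[foll,t=1,-]
e5 deliver 4→0: 0[lead,t=1,-]
e6 deliver 0→3: 3[foll,t=1,-]
e7 deliver 3→0: ·
e8 propose(0,'q'): 0[lead,t=1,q]
e9 deliver 0→2: 2[foll,t=1,q]
e10 deliver 2→0: ·
e11 deliver 0→1: 1[foll,t=1,-]
e12 deliver 1→0: ·
e13 timeout(2): 2[cand,t=2,q]
e14 deliver 2→0: 0[foll,t=2,q]
e15 deliver 0→2: ·
e16 deliver 2→3: 3[foll,t=2,-]
e17 deliver 3→2: 2[lead,t=2,q]
e18 deliver 2→1: 1[foll,t=2,-]
e19 deliver 1→2: ·
e20 deliver 2→4: 4[foll,t=2,-]
e21 deliver 4→2: ·
e22 propose(0,'z'): ·
e23 deliver 0→4: ·
e24 deliver 4→0: ·
e25 deliver 0→1: ·
e26 crash(1): 1[✗foll,t=2,-]
e27 deliver 2→3: ·
e28 propose(0,'w'): ·
e29 crash(4): 4[✗foll,t=2,-]

no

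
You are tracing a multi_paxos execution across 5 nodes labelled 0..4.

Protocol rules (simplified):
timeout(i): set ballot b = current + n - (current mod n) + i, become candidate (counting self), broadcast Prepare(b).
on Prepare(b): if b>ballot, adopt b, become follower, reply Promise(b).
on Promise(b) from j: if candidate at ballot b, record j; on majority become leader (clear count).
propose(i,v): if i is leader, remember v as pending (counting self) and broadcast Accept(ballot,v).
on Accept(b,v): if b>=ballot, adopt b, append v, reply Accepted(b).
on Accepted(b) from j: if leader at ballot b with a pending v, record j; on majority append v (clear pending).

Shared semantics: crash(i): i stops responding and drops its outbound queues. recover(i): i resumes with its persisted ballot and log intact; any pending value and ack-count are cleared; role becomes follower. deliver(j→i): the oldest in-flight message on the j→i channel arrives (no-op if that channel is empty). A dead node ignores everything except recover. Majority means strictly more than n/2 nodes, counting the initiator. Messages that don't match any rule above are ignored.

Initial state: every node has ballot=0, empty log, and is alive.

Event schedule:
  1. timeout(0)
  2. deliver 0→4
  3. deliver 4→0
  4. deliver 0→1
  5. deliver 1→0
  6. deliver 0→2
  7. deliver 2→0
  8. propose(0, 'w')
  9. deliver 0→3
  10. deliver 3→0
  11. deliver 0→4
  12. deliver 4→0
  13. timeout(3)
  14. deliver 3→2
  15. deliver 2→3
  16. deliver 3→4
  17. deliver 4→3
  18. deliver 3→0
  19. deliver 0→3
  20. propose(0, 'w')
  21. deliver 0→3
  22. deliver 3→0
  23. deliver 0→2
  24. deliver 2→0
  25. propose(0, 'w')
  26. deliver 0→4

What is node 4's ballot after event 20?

13

1. timeout(0):  <0:cand b5 ->
2. deliver 0→4:  <4:foll b5 ->
3. deliver 4→0:  nop
4. deliver 0→1:  <1:foll b5 ->
5. deliver 1→0:  <0:lead b5 ->
6. deliver 0→2:  <2:foll b5 ->
7. deliver 2→0:  nop
8. propose(0,'w'):  nop
9. deliver 0→3:  <3:foll b5 ->
10. deliver 3→0:  nop
11. deliver 0→4:  <4:foll b5 w>
12. deliver 4→0:  nop
13. timeout(3):  <3:cand b13 ->
14. deliver 3→2:  <2:foll b13 ->
15. deliver 2→3:  nop
16. deliver 3→4:  <4:foll b13 w>
17. deliver 4→3:  <3:lead b13 ->
18. deliver 3→0:  <0:foll b13 ->
19. deliver 0→3:  nop
20. propose(0,'w'):  nop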